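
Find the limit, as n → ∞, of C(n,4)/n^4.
1/24

Working:
C(n,4) ≈ n^4/4! for large n. Limit = 1/4! = 1/24.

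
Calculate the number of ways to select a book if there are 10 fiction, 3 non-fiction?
By the addition principle: 10 + 3 = 13.
Final answer: 13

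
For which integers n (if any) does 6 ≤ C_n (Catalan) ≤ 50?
4, 5

Explanation: C_3=5; C_4=14; C_5=42; C_6=132. So valid n = 4, 5.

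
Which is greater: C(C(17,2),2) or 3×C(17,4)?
C(C(17,2),2)

Explanation: C(C(17,2),2)=9,180, 3×C(17,4)=7,140.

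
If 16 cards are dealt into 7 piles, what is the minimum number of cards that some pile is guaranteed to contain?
3

Working:
Pigeonhole: ⌈16/7⌉ = 3.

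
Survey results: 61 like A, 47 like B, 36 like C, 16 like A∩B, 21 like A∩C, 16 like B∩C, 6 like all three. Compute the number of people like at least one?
97

Working:
|A∪B∪C| = 61+47+36-16-21-16+6 = 97.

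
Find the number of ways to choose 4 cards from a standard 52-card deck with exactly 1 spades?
118,807

Working:
13 spades and 39 non-spades: C(13,1) × C(39,3) = 13 × 9139 = 118,807.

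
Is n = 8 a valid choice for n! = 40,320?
Yes

Working:
8! = 8·7! = 8·5,040 = 40,320, which equals 40,320.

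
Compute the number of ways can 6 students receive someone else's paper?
265

Explanation: Using D(n) = (n-1)[D(n-1) + D(n-2)]:
D(6) = (6-1) × [D(5) + D(4)]
      = 5 × [44 + 9]
      = 5 × 53
      = 265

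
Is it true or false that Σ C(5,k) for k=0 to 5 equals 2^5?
Binomial theorem: Σ C(5,k) = (1+1)^5 = 2^5 = 32; RHS 2^5 = 32.

Answer: True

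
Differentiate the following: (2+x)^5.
Using the power rule: d/dx (2+x)^5 = 5(2+x)^{4}.

Answer: 5(2+x)^4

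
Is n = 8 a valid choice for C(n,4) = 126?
No
C(8,4) = 8·7·6·5/4! = 1,680/24 = 70, which does not equal 126.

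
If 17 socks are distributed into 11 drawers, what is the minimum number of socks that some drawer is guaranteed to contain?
2

Reasoning: Pigeonhole: ⌈17/11⌉ = 2.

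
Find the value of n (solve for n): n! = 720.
6

Solution: n! is strictly increasing. 4! = 24, 5! = 120, 6! = 720 ✓. So n = 6.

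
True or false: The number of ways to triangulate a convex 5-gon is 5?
True
Triangulations of a convex 5-gon are counted by the Catalan number C_3: C_3 = C(6,3)/(3+1) = 20/4 = 5.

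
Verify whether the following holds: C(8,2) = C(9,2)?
False

LHS = C(8,2) = 28; RHS = C(9,2) = 36. 28 ≠ 36, so the statement does not hold.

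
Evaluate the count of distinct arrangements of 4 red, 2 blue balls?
15

Reasoning: Multinomial: 6!/(4! × 2!) = 15.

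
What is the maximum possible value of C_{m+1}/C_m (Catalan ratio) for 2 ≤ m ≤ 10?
7/2

Reasoning: C_{m+1}/C_m = 2(2m+1)/(m+2), which increases with m. Maximum at m = 10: 2·21/12 = 7/2.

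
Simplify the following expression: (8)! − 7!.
35,280

Working:
(8)! − 7! = (8)·7! − 7! = (8−1)·7! = 7·7! = 35,280.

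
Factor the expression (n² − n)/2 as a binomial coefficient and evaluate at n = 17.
C(n,2); C(17,2) = 136

Explanation: (n² − n)/2 = n(n−1)/2 = C(n,2). At n = 17: C(17,2) = 136.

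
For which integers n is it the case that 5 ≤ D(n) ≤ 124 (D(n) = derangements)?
4, 5

Explanation: Using D(n) = (n−1)[D(n−1) + D(n−2)] with D(1)=0, D(2)=1: D(3)=2; D(4)=9; D(5)=44; D(6)=265. So valid n = 4, 5.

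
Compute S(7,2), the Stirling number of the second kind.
63

Solution: Using the Stirling recurrence: S(n,k) = k·S(n-1,k) + S(n-1,k-1)
S(7,2) = 2·S(6,2) + S(6,1)
         = 2·31 + 1
         = 62 + 1
         = 63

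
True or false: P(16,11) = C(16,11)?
P(16,11) = 174,356,582,400 and C(16,11) = 4,368; P(n,r) = r! × C(n,r) so P > C whenever r ≥ 2.
Final answer: False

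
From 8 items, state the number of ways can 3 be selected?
56

Solution: C(8,3) = 8! / (3! × (8-3)!)
         = 8! / (3! × 5!)
         = 56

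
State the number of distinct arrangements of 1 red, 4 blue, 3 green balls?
Multinomial: 8!/(1! × 4! × 3!) = 280.
Final answer: 280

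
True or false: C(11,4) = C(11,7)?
C(11,4) = C(11,11-4) by the symmetry property; both equal 330.
Final answer: True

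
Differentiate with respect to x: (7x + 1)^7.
49(7x + 1)^6

Explanation: Chain rule: 7(7x+1)^{6} × 7 = 49(7x+1)^{6}.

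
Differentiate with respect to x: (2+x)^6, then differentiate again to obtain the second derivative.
30(2+x)^4

Solution: First derivative: 6(2+x)^{5}. Second derivative: 6·5·(2+x)^{4} = 30(2+x)^{4}.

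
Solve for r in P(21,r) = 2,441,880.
5

P(21,r) = 21·20·…·(21−r+1), a product of r factors. Multiplying down from 21: 21 = 21; 21·20 = 420; 21·20·19 = 7,980; 21·20·19·18 = 143,640; 21·20·19·18·17 = 2,441,880 ✓ (5 factors). So r = 5.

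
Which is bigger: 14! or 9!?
14!=87,178,291,200, 9!=362,880. 14! > 9!.
Final answer: 14!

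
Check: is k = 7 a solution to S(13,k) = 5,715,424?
Yes
S(13,7) = 7·S(12,7) + S(12,6) = 7·627,396 + 1,323,652 = 5,715,424, which equals 5,715,424.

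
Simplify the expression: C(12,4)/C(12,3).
9/4

C(n,k+1)/C(n,k) = (n−k)/(k+1). Here (12−3)/(3+1) = 9/4 = 9/4.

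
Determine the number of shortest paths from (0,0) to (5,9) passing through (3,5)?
840

Solution: To (3,5): C(8,3)=56. From there: C(6,2)=15. Total: 840.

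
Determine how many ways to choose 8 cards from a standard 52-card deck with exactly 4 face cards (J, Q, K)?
12 face cards and 40 non-face cards: C(12,4) × C(40,4) = 495 × 91,390 = 45,238,050.
Final answer: 45,238,050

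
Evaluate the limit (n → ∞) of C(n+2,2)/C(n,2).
1

Both numerator and denominator grow as n^2/2! for large n, so the ratio → 1.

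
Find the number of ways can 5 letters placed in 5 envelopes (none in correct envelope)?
44

Explanation: Using D(n) = (n-1)[D(n-1) + D(n-2)]:
D(5) = (5-1) × [D(4) + D(3)]
      = 4 × [9 + 2]
      = 4 × 11
      = 44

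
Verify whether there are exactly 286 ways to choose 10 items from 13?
True
C(13,10) = 286.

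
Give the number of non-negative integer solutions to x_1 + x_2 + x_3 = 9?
55

Solution: C(9+3-1, 3-1) = 55.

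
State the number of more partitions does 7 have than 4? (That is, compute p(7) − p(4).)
10

Explanation: Pentagonal recurrence p(n) = p(n−1) + p(n−2) − p(n−5) − p(n−7) + …: p(7) = p(6) + p(5) − p(2) − p(0) = 11 + 7 − 2 − 1 = 15.
p(4) = p(3) + p(2) = 3 + 2 = 5.
Difference = 15 − 5 = 10.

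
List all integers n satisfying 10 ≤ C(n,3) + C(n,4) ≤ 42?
5, 6
C(4,3)+C(4,4)=5; C(5,3)+C(5,4)=15; C(6,3)+C(6,4)=35; C(7,3)+C(7,4)=70. So valid n = 5, 6.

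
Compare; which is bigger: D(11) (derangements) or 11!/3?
D(11)
D(11) = (11-1)·[D(10) + D(9)] = 10·[1,334,961 + 133,496] = 14,684,570; 11!/3 = 39,916,800/3 = 13,305,600.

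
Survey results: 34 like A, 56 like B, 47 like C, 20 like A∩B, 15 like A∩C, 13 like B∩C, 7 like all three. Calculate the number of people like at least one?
|A∪B∪C| = 34+56+47-20-15-13+7 = 96.

Answer: 96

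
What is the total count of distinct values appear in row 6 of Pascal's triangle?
Row 6 has entries C(6,0)..C(6,6); by symmetry C(6,k)=C(6,6-k), giving 4 distinct values.
Final answer: 4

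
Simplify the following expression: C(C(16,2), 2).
7,140

C(16,2) = 120, then C(120, 2) = 7,140.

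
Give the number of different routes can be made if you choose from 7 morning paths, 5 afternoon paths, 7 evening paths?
245

Explanation: By the multiplication principle: 7 × 5 × 7 = 245.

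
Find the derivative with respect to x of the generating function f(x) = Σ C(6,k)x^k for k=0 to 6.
Σ k·C(6,k)x^(k-1) for k=1 to 6

Working:
Term-by-term differentiation gives Σ k·C(6,k)x^{k-1} for k=1 to 6.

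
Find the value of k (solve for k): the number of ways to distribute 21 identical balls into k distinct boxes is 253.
3
Stars and bars: the count is C(21+k−1, k−1), increasing in k. k=2: C(22,1) = 22, k=3: C(23,2) = 253 ✓. So k = 3.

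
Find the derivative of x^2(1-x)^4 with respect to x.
2x^1(1-x)^4 - 4x^2(1-x)^3

Product rule: 2x^{1}(1-x)^{4} + x^2·(-4)(1-x)^{3}.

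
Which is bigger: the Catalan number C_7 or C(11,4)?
C_7

Working:
C_7 = C(14,7)/(7+1) = 3,432/8 = 429; C(11,4) = 330.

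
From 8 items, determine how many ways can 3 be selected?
56
C(8,3) = 8! / (3! × (8-3)!)
         = 8! / (3! × 5!)
         = 56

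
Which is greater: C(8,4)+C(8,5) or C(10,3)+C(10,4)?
C(10,3)+C(10,4)

First=126, Second=330.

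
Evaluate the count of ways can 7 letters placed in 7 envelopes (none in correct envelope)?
1,854

Using D(n) = (n-1)[D(n-1) + D(n-2)]:
D(7) = (7-1) × [D(6) + D(5)]
      = 6 × [265 + 44]
      = 6 × 309
      = 1,854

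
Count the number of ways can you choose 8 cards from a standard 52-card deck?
752,538,150

Reasoning: C(52,8) = 752,538,150.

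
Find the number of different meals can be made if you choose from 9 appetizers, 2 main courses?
18
By the multiplication principle: 9 × 2 = 18.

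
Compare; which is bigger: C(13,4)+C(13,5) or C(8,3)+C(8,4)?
C(13,4)+C(13,5)

Explanation: First=2,002, Second=126.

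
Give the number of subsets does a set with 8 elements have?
Each element can be included or excluded: 2^8 = 256.
Final answer: 256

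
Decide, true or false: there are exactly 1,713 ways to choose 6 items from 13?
False

C(13,6) = 1,716 ≠ 1713.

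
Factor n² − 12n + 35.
(n − 5)(n − 7)

Working:
Seek roots whose sum is 12 and product is 35: (5, 7). So n² − 12n + 35 = (n − 5)(n − 7).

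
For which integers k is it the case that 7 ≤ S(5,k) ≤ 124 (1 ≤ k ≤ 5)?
S(5,1)=1; S(5,2)=15; S(5,3)=25; S(5,4)=10; S(5,5)=1. So valid k = 2, 3, 4.

Answer: 2, 3, 4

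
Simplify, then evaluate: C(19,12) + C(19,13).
77,520

By Pascal's identity: C(20,13) = 77,520.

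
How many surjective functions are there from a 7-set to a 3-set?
1,806

Explanation: Onto functions = 3! × S(7,3)
First compute S(7,3) via recurrence:
Using the Stirling recurrence: S(n,k) = k·S(n-1,k) + S(n-1,k-1)
S(7,3) = 3·S(6,3) + S(6,2)
         = 3·90 + 31
         = 270 + 31
         = 301
Then: 6 × 301 = 1,806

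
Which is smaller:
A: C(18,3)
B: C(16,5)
A

A=C(18,3)=816, B=C(16,5)=4,368.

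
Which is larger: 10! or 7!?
10!=3,628,800, 7!=5,040. 10! > 7!.

Answer: 10!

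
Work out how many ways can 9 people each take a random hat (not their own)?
133,496

Working:
Using D(n) = (n-1)[D(n-1) + D(n-2)]:
D(9) = (9-1) × [D(8) + D(7)]
      = 8 × [14833 + 1854]
      = 8 × 16687
      = 133,496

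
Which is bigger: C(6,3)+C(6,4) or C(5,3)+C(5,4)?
C(6,3)+C(6,4)
First=35, Second=15.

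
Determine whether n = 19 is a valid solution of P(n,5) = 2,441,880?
No

Solution: P(19,5) = 19·18·17·16·15 = 1,395,360, which does not equal 2,441,880.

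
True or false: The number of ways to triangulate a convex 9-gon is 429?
Triangulations of a convex 9-gon are counted by the Catalan number C_7: C_7 = C(14,7)/(7+1) = 3,432/8 = 429.

Answer: True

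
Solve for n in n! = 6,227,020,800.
13

Solution: n! is strictly increasing. 11! = 39,916,800, 12! = 479,001,600, 13! = 6,227,020,800 ✓. So n = 13.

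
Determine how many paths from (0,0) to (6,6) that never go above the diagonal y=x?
132

Solution: Counted by the Catalan number C_6: C_6 = C(12,6)/(6+1) = 924/7 = 132.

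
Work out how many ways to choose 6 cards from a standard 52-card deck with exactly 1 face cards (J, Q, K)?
7,896,096

Working:
12 face cards and 40 non-face cards: C(12,1) × C(40,5) = 12 × 658,008 = 7,896,096.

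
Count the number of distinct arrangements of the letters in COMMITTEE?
45,360

Reasoning: Word has 9 letters (C=1, O=1, M=2, I=1, T=2, E=2). Arrangements: 9!/Π(k!) = 45,360.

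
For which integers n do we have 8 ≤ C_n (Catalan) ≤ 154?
4, 5, 6

Working:
C_3=5; C_4=14; C_5=42; C_6=132; C_7=429. So valid n = 4, 5, 6.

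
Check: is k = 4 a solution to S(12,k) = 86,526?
No

Reasoning: S(12,4) = 4·S(11,4) + S(11,3) = 4·145,750 + 28,501 = 611,501, which does not equal 86,526.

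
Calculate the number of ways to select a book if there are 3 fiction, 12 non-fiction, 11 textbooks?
26

Explanation: By the addition principle: 3 + 12 + 11 = 26.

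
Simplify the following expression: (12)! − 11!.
439,084,800

Working:
(12)! − 11! = (12)·11! − 11! = (12−1)·11! = 11·11! = 439,084,800.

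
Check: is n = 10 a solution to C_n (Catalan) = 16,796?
Yes

Explanation: C_10 = C(20,10)/(10+1) = 184,756/11 = 16,796, which equals 16,796.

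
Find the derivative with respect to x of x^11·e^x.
Product rule: d/dx[x^11]·e^x + x^11·d/dx[e^x] = 11x^{10}e^x + x^11e^x.

Answer: (11x^10 + x^11)e^x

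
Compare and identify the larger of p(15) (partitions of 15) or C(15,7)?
C(15,7)

Working:
Pentagonal recurrence p(n) = p(n−1) + p(n−2) − p(n−5) − p(n−7) + …: p(15) = p(14) + p(13) − p(10) − p(8) + p(3) + p(0) = 135 + 101 − 42 − 22 + 3 + 1 = 176; C(15,7) = 6,435.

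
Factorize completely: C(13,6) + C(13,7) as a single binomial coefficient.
C(14,7)

By Pascal's identity: C(13,6) + C(13,7) = C(14,7) = 3,432.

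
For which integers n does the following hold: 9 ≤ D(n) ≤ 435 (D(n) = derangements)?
Using D(n) = (n−1)[D(n−1) + D(n−2)] with D(1)=0, D(2)=1: D(3)=2; D(4)=9; D(5)=44; D(6)=265; D(7)=1,854. So valid n = 4, 5, 6.
Final answer: 4, 5, 6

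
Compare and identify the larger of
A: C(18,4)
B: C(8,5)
A

Solution: A=C(18,4)=3,060, B=C(8,5)=56.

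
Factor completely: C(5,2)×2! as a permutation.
P(5,2)

Solution: C(5,2)×2! = [5!/(2!(3)!)]×2! = 5!/(3)! = P(5,2) = 20.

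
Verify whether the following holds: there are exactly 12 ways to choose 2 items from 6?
C(6,2) = 15 ≠ 12.

Answer: False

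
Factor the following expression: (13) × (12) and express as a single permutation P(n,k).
P(13,2) = 13!/(11)!

Explanation: Product of 2 consecutive descending integers starting at 13: P(13,2) = 13!/11! = 156.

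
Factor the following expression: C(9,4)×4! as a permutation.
P(9,4)

C(9,4)×4! = [9!/(4!(5)!)]×4! = 9!/(5)! = P(9,4) = 3,024.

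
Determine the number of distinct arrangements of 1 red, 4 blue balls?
5

Solution: Multinomial: 5!/(1! × 4!) = 5.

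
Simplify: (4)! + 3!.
30

Solution: (4)! + 3! = (4)·3! + 3! = (4+1)·3! = 5·3! = 30.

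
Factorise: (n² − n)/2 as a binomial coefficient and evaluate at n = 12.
(n² − n)/2 = n(n−1)/2 = C(n,2). At n = 12: C(12,2) = 66.

Answer: C(n,2); C(12,2) = 66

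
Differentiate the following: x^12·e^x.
(12x^11 + x^12)e^x

Reasoning: Product rule: d/dx[x^12]·e^x + x^12·d/dx[e^x] = 12x^{11}e^x + x^12e^x.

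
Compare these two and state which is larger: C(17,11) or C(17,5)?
C(17,11)
C(17,11)=12,376, C(17,5)=6,188.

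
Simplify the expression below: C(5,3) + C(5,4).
15

Solution: By Pascal's identity: C(6,4) = 15.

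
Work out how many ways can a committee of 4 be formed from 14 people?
1,001

Solution: C(14,4) = 14! / (4! × (14-4)!)
         = 14! / (4! × 10!)
         = 1,001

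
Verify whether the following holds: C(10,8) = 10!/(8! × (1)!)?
False

Working:
The correct denominator is 8!×2!, giving C(10,8) = 45; the stated RHS is 10!/(8!×1!) = 90 ≠ 45, so the statement does not hold.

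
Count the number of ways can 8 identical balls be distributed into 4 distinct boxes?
165

C(8+4-1, 4-1) = C(11, 3) = 165.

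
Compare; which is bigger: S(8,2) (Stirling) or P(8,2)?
S(8,2)

Reasoning: S(8,2) = 2·S(7,2) + S(7,1) = 2·63 + 1 = 127; P(8,2) = 56.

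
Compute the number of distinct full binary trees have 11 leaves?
16,796

Using the Catalan number formula: C_n = C(2n, n) / (n+1)
C_10 = C(20, 10) / (10+1)
     = 184756 / 11
     = 16,796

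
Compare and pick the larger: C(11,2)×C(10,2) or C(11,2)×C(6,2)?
C(11,2)×C(10,2)

Working:
C(11,2)×C(10,2)=2,475, C(11,2)×C(6,2)=825.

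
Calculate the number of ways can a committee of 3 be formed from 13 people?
286

Working:
C(13,3) = 13! / (3! × (13-3)!)
         = 13! / (3! × 10!)
         = 286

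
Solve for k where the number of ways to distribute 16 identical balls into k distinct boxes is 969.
Stars and bars: the count is C(16+k−1, k−1), increasing in k. k=2: C(17,1) = 17, k=3: C(18,2) = 153, k=4: C(19,3) = 969 ✓. So k = 4.

Answer: 4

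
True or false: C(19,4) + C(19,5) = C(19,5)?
False

Pascal's identity gives C(20,5) = 15,504, whereas C(19,5) = 11,628.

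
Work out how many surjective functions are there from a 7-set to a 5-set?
16,800

Working:
Onto functions = 5! × S(7,5)
First compute S(7,5) via recurrence:
Using the Stirling recurrence: S(n,k) = k·S(n-1,k) + S(n-1,k-1)
S(7,5) = 5·S(6,5) + S(6,4)
         = 5·15 + 65
         = 75 + 65
         = 140
Then: 120 × 140 = 16,800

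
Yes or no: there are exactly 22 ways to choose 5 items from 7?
No

Working:
C(7,5) = 21 ≠ 22.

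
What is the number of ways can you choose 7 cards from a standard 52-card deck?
133,784,560

Working:
C(52,7) = 133,784,560.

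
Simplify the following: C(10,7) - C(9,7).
C(10,7) - C(9,7) = C(9,6) = 84.
Final answer: 84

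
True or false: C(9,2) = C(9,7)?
True
C(9,2) = C(9,9-2) by the symmetry property; both equal 36.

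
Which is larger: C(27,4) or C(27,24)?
C(27,4)=17,550, C(27,24)=2,925.

Answer: C(27,4)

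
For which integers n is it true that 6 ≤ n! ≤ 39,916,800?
3, 4, 5, 6, 7, 8, 9, 10, 11

Explanation: n! is strictly increasing; 3! = 6 and 11! = 39,916,800, so valid n = 3, 4, 5, 6, 7, 8, 9, 10, 11.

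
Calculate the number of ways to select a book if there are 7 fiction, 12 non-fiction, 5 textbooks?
By the addition principle: 7 + 12 + 5 = 24.

Answer: 24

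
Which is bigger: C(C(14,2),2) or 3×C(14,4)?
C(C(14,2),2)
C(C(14,2),2)=4,095, 3×C(14,4)=3,003.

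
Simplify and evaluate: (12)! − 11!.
439,084,800

Reasoning: (12)! − 11! = (12)·11! − 11! = (12−1)·11! = 11·11! = 439,084,800.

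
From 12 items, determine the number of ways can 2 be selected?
66

Reasoning: C(12,2) = 12! / (2! × (12-2)!)
         = 12! / (2! × 10!)
         = 66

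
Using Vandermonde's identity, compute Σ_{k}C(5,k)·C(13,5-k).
= C(5+13,5) = C(18,5) = 8,568.

Answer: 8,568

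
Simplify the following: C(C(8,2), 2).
378

Explanation: C(8,2) = 28, then C(28, 2) = 378.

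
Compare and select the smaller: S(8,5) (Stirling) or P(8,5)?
S(8,5)

Explanation: S(8,5) = 5·S(7,5) + S(7,4) = 5·140 + 350 = 1,050; P(8,5) = 6,720.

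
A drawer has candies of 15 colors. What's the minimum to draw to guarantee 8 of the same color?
Worst case: 7 of each = 105. One more: 106.

Answer: 106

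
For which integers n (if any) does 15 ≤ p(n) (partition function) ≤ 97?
7, 8, 9, 10, 11, 12

Reasoning: Tabulating p(n) via p(n) = p(n−1) + p(n−2) − p(n−5) − p(n−7) + …: p(6)=11; p(7)=15; p(8)=22; p(9)=30; p(10)=42; p(11)=56; p(12)=77; p(13)=101. So valid n = 7, 8, 9, 10, 11, 12.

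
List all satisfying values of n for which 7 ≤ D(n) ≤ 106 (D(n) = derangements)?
4, 5

Explanation: Using D(n) = (n−1)[D(n−1) + D(n−2)] with D(1)=0, D(2)=1: D(3)=2; D(4)=9; D(5)=44; D(6)=265. So valid n = 4, 5.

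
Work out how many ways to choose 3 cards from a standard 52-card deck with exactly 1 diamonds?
9,633

Reasoning: 13 diamonds and 39 non-diamonds: C(13,1) × C(39,2) = 13 × 741 = 9,633.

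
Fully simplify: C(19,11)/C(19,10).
9/11
C(n,k+1)/C(n,k) = (n−k)/(k+1). Here (19−10)/(10+1) = 9/11 = 9/11.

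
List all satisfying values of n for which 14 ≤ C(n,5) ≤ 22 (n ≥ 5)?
7

C(6,5)=6; C(7,5)=21; C(8,5)=56. So valid n = 7.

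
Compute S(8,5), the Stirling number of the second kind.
1,050

Solution: Using the Stirling recurrence: S(n,k) = k·S(n-1,k) + S(n-1,k-1)
S(8,5) = 5·S(7,5) + S(7,4)
         = 5·140 + 350
         = 700 + 350
         = 1,050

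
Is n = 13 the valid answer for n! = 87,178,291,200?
No

Explanation: 13! = 13·12! = 13·479,001,600 = 6,227,020,800, which does not equal 87,178,291,200.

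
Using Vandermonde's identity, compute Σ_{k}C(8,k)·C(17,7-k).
= C(8+17,7) = C(25,7) = 480,700.
Final answer: 480,700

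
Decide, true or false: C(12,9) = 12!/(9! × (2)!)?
False

Solution: The correct denominator is 9!×3!, giving C(12,9) = 220; the stated RHS is 12!/(9!×2!) = 660 ≠ 220, so the statement does not hold.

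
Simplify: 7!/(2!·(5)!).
21

Working:
This is C(7,2) = 21.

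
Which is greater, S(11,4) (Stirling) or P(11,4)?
S(11,4) = 4·S(10,4) + S(10,3) = 4·34,105 + 9,330 = 145,750; P(11,4) = 7,920.
Final answer: S(11,4)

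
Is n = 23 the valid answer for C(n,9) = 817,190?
Yes

Solution: C(23,9) = 23·22·21·20·19·18·17·16·15/9! = 296,541,907,200/362,880 = 817,190, which equals 817,190.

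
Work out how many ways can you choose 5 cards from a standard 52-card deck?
2,598,960

Solution: C(52,5) = 2,598,960.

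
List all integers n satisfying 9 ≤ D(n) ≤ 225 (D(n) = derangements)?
Using D(n) = (n−1)[D(n−1) + D(n−2)] with D(1)=0, D(2)=1: D(3)=2; D(4)=9; D(5)=44; D(6)=265. So valid n = 4, 5.

Answer: 4, 5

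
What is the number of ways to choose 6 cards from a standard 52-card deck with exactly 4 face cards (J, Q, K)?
386,100

12 face cards and 40 non-face cards: C(12,4) × C(40,2) = 495 × 780 = 386,100.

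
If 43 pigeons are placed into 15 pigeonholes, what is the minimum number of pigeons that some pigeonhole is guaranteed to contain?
3

Working:
Pigeonhole: ⌈43/15⌉ = 3.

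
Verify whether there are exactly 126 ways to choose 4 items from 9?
True

Reasoning: C(9,4) = 126.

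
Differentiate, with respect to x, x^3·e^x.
(3x^2 + x^3)e^x

Working:
Product rule: d/dx[x^3]·e^x + x^3·d/dx[e^x] = 3x^{2}e^x + x^3e^x.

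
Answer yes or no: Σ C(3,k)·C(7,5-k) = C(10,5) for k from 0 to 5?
Vandermonde's identity gives C(10,5) = 252; RHS C(10,5) = 252.

Answer: Yes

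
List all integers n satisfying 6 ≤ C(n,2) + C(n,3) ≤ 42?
C(3,2)+C(3,3)=4; C(4,2)+C(4,3)=10; C(5,2)+C(5,3)=20; C(6,2)+C(6,3)=35; C(7,2)+C(7,3)=56. So valid n = 4, 5, 6.
Final answer: 4, 5, 6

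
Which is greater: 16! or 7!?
16!
16!=20,922,789,888,000, 7!=5,040. 16! > 7!.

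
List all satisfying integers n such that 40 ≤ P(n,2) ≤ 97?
P(6,2)=30; P(7,2)=42; P(8,2)=56; P(9,2)=72; P(10,2)=90; P(11,2)=110. So valid n = 7, 8, 9, 10.
Final answer: 7, 8, 9, 10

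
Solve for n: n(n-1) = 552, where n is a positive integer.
24

n² − n − 552 = 0, so n = (1 ± √(1 + 4·552))/2 = (1 ± √2,209)/2 = (1 ± 47)/2, i.e. n = 24 or n = -23. Taking the positive root, n = 24 (check: 24×23 = 552).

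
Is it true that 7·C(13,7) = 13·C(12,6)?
True

Solution: Absorption identity k·C(n,k) = n·C(n-1,k-1). LHS = 7·1716 = 12,012; RHS = 13·924 = 12,012.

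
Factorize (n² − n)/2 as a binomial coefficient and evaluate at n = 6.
(n² − n)/2 = n(n−1)/2 = C(n,2). At n = 6: C(6,2) = 15.

Answer: C(n,2); C(6,2) = 15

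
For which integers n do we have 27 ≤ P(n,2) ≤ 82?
6, 7, 8, 9

P(5,2)=20; P(6,2)=30; P(7,2)=42; P(8,2)=56; P(9,2)=72; P(10,2)=90. So valid n = 6, 7, 8, 9.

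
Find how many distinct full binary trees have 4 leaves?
5
Using the Catalan number formula: C_n = C(2n, n) / (n+1)
C_3 = C(6, 3) / (3+1)
     = 20 / 4
     = 5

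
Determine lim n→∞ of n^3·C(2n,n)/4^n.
∞

C(2n,n) ~ 4^n/√(πn), so n^3·C(2n,n)/4^n ~ n^(3 − 1/2)/√π → ∞.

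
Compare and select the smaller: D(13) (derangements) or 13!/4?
13!/4

Solution: D(13) = (13-1)·[D(12) + D(11)] = 12·[176,214,841 + 14,684,570] = 2,290,792,932; 13!/4 = 6,227,020,800/4 = 1,556,755,200.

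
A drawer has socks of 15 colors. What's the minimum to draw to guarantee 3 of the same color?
31

Working:
Worst case: 2 of each = 30. One more: 31.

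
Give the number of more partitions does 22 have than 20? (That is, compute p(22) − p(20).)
Pentagonal recurrence p(n) = p(n−1) + p(n−2) − p(n−5) − p(n−7) + …: p(22) = p(21) + p(20) − p(17) − p(15) + p(10) + p(7) − p(0) = 792 + 627 − 297 − 176 + 42 + 15 − 1 = 1,002.
p(20) = p(19) + p(18) − p(15) − p(13) + p(8) + p(5) = 490 + 385 − 176 − 101 + 22 + 7 = 627.
Difference = 1,002 − 627 = 375.
Final answer: 375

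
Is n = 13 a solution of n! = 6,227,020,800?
Yes

Explanation: 13! = 13·12! = 13·479,001,600 = 6,227,020,800, which equals 6,227,020,800.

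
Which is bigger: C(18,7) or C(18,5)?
C(18,7)

Working:
C(18,7)=31,824, C(18,5)=8,568.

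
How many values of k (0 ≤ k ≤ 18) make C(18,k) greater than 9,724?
7

Row 18 is unimodal and symmetric about k=18/2. C(18,5)=8,568 ≤ 9,724; C(18,6)=18,564 > 9,724; by symmetry C(18,k) > 9,724 for k = 6..12. That's 12 - 6 + 1 = 7 values.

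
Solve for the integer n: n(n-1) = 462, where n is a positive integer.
22

Explanation: n² − n − 462 = 0, so n = (1 ± √(1 + 4·462))/2 = (1 ± √1,849)/2 = (1 ± 43)/2, i.e. n = 22 or n = -21. Taking the positive root, n = 22 (check: 22×21 = 462).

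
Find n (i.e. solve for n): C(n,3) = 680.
17

Solution: C(n,3) = n(n−1)(n−2)/3! is increasing in n, and n(n−1)(n−2) = 3!·680 = 4,080 ≈ (n−1)^3 gives n ≈ 17.0. Check: C(15,3) = 455, C(16,3) = 560, C(17,3) = 680 ✓. So n = 17.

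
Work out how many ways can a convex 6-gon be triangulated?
Using the Catalan number formula: C_n = C(2n, n) / (n+1)
C_4 = C(8, 4) / (4+1)
     = 70 / 5
     = 14
Final answer: 14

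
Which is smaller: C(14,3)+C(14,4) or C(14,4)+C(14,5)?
C(14,3)+C(14,4)

Working:
First=1,365, Second=3,003.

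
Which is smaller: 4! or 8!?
4!

Explanation: 4!=24, 8!=40,320. 8! > 4!.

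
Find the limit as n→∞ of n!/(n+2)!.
n!/(n+2)! = 1/[(n+1)(n+2)] → 0 as n → ∞.
Final answer: 0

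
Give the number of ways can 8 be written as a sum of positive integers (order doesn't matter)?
22
Pentagonal recurrence p(n) = p(n−1) + p(n−2) − p(n−5) − p(n−7) + …: p(8) = p(7) + p(6) − p(3) − p(1) = 15 + 11 − 3 − 1 = 22.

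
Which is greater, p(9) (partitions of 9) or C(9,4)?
Pentagonal recurrence p(n) = p(n−1) + p(n−2) − p(n−5) − p(n−7) + …: p(9) = p(8) + p(7) − p(4) − p(2) = 22 + 15 − 5 − 2 = 30; C(9,4) = 126.

Answer: C(9,4)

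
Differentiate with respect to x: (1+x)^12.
12(1+x)^11

Working:
Using the power rule: d/dx (1+x)^12 = 12(1+x)^{11}.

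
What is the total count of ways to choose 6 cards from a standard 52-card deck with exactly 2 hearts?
6,415,578

Solution: 13 hearts and 39 non-hearts: C(13,2) × C(39,4) = 78 × 82251 = 6,415,578.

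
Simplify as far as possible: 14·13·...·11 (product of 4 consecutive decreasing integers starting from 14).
24,024

This is P(14,4) = 14!/(10)! = 24,024.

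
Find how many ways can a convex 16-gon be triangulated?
2,674,440

Working:
Using the Catalan number formula: C_n = C(2n, n) / (n+1)
C_14 = C(28, 14) / (14+1)
     = 40116600 / 15
     = 2,674,440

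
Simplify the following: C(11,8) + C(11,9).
By Pascal's identity: C(12,9) = 220.
Final answer: 220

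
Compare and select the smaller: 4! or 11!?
4!

Explanation: 4!=24, 11!=39,916,800. 11! > 4!.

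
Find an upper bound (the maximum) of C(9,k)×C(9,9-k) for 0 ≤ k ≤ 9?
15,876

Working:
C(9,k)·C(9,9-k) = C(9,k)², maximised at the centre k = 4: C(9,4)² = 15,876.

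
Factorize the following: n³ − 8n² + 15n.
n³ − 8n² + 15n = n(n² − 8n + 15) = n(n − 3)(n − 5).
Final answer: n(n − 3)(n − 5)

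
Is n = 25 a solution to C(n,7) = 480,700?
Yes
C(25,7) = 25·24·23·22·21·20·19/7! = 2,422,728,000/5,040 = 480,700, which equals 480,700.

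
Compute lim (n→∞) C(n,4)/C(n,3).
C(n,4)/C(n,3) = (n-3)/4 → ∞ as n → ∞.

Answer: ∞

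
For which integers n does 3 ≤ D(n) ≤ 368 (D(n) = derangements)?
4, 5, 6

Solution: Using D(n) = (n−1)[D(n−1) + D(n−2)] with D(1)=0, D(2)=1: D(3)=2; D(4)=9; D(5)=44; D(6)=265; D(7)=1,854. So valid n = 4, 5, 6.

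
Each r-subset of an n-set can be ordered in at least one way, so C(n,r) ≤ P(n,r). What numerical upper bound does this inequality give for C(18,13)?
P(18,13) = 18·17·16·15·14·13·12·11·10·9·8·7·6 = 53,353,114,214,400, so C(18,13) ≤ 53,353,114,214,400. (The bound is loose by a factor of 13! = 6,227,020,800: C(18,13) = 53,353,114,214,400/6,227,020,800 = 8,568.)

Answer: 53,353,114,214,400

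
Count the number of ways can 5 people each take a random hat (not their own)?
Using D(n) = (n-1)[D(n-1) + D(n-2)]:
D(5) = (5-1) × [D(4) + D(3)]
      = 4 × [9 + 2]
      = 4 × 11
      = 44

Answer: 44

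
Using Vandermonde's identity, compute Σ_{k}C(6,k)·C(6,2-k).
66
= C(6+6,2) = C(12,2) = 66.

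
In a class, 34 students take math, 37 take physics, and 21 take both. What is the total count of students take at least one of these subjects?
|A∪B| = |A|+|B|-|A∩B| = 34+37-21 = 50.
Final answer: 50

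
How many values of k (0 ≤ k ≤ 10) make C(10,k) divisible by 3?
7

Reasoning: Checking C(10,k) mod 3 for k = 0..10: divisible at k = 2, 3, 4, 5, 6, 7, 8. That's 7 values.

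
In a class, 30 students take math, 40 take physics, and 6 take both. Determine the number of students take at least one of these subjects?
64

Working:
|A∪B| = |A|+|B|-|A∩B| = 30+40-6 = 64.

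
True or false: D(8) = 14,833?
True

Explanation: Derangements of 8 elements: D(8) = (8-1)·[D(7) + D(6)] = 7·[1,854 + 265] = 14,833.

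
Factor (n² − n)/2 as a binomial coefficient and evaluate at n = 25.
C(n,2); C(25,2) = 300

Solution: (n² − n)/2 = n(n−1)/2 = C(n,2). At n = 25: C(25,2) = 300.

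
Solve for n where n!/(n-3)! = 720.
n!/(n-3)! = n×(n-1)×(n-2), a product of 3 consecutive integers ≈ (n−1)^3. 720^(1/3) + 1 ≈ 10.0; check n = 10: 10×9×8 = 720 ✓. So n = 10.

Answer: 10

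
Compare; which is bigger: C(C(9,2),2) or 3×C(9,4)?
C(C(9,2),2)

Explanation: C(C(9,2),2)=630, 3×C(9,4)=378.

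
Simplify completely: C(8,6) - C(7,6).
C(8,6) - C(7,6) = C(7,5) = 21.

Answer: 21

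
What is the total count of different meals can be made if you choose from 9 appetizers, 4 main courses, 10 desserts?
360

Explanation: By the multiplication principle: 9 × 4 × 10 = 360.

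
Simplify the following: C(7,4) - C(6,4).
20

Explanation: C(7,4) - C(6,4) = C(6,3) = 20.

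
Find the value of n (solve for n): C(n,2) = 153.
18

Solution: C(n,2) = n(n−1)/2! is increasing in n, and n(n−1) = 2!·153 = 306 ≈ (n−0.5)^2 gives n ≈ 18.0. Check: C(16,2) = 120, C(17,2) = 136, C(18,2) = 153 ✓. So n = 18.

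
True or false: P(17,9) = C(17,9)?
P(17,9) = 8,821,612,800 and C(17,9) = 24,310; P(n,r) = r! × C(n,r) so P > C whenever r ≥ 2.
Final answer: False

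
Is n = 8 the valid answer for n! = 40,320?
Yes

Explanation: 8! = 8·7! = 8·5,040 = 40,320, which equals 40,320.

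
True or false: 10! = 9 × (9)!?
10! = 10 × 9! = 3,628,800, but 9 × 9! = 3,265,920.
Final answer: False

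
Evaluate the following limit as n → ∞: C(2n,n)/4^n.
0

Solution: C(2n,n) ~ 4^n/√(πn), so C(2n,n)/4^n ~ 1/√(πn) → 0.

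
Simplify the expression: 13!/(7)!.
1,235,520

Working:
This equals 13×12×...×8 = 1,235,520.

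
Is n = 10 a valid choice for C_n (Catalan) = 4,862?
No

Explanation: C_10 = C(20,10)/(10+1) = 184,756/11 = 16,796, which does not equal 4,862.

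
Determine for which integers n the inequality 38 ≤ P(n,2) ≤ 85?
P(6,2)=30; P(7,2)=42; P(8,2)=56; P(9,2)=72; P(10,2)=90. So valid n = 7, 8, 9.
Final answer: 7, 8, 9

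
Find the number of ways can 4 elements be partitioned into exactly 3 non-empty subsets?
This equals S(4,3), the Stirling number of the 2nd kind.
Using the Stirling recurrence: S(n,k) = k·S(n-1,k) + S(n-1,k-1)
S(4,3) = 3·S(3,3) + S(3,2)
         = 3·1 + 3
         = 3 + 3
         = 6

Answer: 6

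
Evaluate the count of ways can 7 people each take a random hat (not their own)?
1,854

Explanation: Using D(n) = (n-1)[D(n-1) + D(n-2)]:
D(7) = (7-1) × [D(6) + D(5)]
      = 6 × [265 + 44]
      = 6 × 309
      = 1,854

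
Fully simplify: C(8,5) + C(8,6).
84

By Pascal's identity: C(9,6) = 84.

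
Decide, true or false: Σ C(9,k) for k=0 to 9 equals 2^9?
True

Solution: Binomial theorem: Σ C(9,k) = (1+1)^9 = 2^9 = 512; RHS 2^9 = 512.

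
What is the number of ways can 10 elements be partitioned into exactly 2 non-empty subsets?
511

Working:
This equals S(10,2), the Stirling number of the 2nd kind.
Using the Stirling recurrence: S(n,k) = k·S(n-1,k) + S(n-1,k-1)
S(10,2) = 2·S(9,2) + S(9,1)
         = 2·255 + 1
         = 510 + 1
         = 511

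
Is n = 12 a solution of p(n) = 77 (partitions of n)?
Yes

Solution: Pentagonal recurrence p(n) = p(n−1) + p(n−2) − p(n−5) − p(n−7) + …: p(12) = p(11) + p(10) − p(7) − p(5) + p(0) = 56 + 42 − 15 − 7 + 1 = 77, which equals 77.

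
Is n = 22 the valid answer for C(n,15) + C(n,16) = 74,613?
No

Reasoning: C(22,15) + C(22,16) = 170,544 + 74,613 = 245,157, which does not equal 74,613.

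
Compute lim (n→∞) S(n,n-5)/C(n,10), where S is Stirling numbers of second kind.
945

Reasoning: The leading term of S(n,n-5) as a polynomial in n is (9)!!·C(n,10), so the ratio → (9)!! = 945.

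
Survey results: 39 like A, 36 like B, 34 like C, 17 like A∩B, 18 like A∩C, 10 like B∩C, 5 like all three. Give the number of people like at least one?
|A∪B∪C| = 39+36+34-17-18-10+5 = 69.
Final answer: 69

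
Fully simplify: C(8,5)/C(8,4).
4/5

Solution: C(n,k+1)/C(n,k) = (n−k)/(k+1). Here (8−4)/(4+1) = 4/5 = 4/5.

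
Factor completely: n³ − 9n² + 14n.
n(n − 2)(n − 7)

n³ − 9n² + 14n = n(n² − 9n + 14) = n(n − 2)(n − 7).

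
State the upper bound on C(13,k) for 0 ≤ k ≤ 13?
1,716

Maximum at k = 6 or k = 7: C(13,6) = 1,716.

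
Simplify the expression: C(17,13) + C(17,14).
3,060

By Pascal's identity: C(18,14) = 3,060.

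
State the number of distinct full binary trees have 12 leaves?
58,786

Working:
Using the Catalan number formula: C_n = C(2n, n) / (n+1)
C_11 = C(22, 11) / (11+1)
     = 705432 / 12
     = 58,786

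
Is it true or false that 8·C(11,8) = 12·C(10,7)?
Absorption identity k·C(n,k) = n·C(n-1,k-1). LHS = 8·165 = 1,320; RHS = 12·120 = 1,440.

Answer: False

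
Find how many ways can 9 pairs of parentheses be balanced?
Using the Catalan number formula: C_n = C(2n, n) / (n+1)
C_9 = C(18, 9) / (9+1)
     = 48620 / 10
     = 4,862

Answer: 4,862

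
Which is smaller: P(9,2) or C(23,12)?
P(9,2)

Reasoning: P(9,2)=72, C(23,12)=1,352,078.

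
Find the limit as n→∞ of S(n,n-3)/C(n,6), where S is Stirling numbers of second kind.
15

The leading term of S(n,n-3) as a polynomial in n is (5)!!·C(n,6), so the ratio → (5)!! = 15.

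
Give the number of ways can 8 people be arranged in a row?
40,320
Arrangements of 8 distinct objects: 8! = 40,320.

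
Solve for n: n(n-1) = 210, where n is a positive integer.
15

Explanation: n² − n − 210 = 0, so n = (1 ± √(1 + 4·210))/2 = (1 ± √841)/2 = (1 ± 29)/2, i.e. n = 15 or n = -14. Taking the positive root, n = 15 (check: 15×14 = 210).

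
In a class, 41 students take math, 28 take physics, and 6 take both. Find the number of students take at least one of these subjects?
63

Reasoning: |A∪B| = |A|+|B|-|A∩B| = 41+28-6 = 63.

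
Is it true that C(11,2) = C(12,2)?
False

Reasoning: LHS = C(11,2) = 55; RHS = C(12,2) = 66. 55 ≠ 66, so the statement does not hold.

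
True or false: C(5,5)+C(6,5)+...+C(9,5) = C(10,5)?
Hockey stick identity gives Σ = C(10,6) = 210; RHS C(10,5) = 252.

Answer: False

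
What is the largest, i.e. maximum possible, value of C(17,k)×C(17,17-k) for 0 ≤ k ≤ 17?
590,976,100

Working:
C(17,k)·C(17,17-k) = C(17,k)², maximised at the centre k = 8: C(17,8)² = 590,976,100.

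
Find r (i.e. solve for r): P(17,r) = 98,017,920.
7

Explanation: P(17,r) = 17·16·…·(17−r+1), a product of r factors. Multiplying down from 17: 17 = 17; 17·16 = 272; 17·16·15 = 4,080; 17·16·15·14 = 57,120; 17·16·15·14·13 = 742,560; 17·16·15·14·13·12 = 8,910,720; 17·16·15·14·13·12·11 = 98,017,920 ✓ (7 factors). So r = 7.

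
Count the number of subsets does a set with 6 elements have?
64

Working:
Each element can be included or excluded: 2^6 = 64.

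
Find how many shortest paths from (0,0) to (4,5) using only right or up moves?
126

Working:
Choose 4 rights from 9 moves: C(9,4) = 126.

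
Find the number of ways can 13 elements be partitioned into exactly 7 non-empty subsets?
5,715,424
This equals S(13,7), the Stirling number of the 2nd kind.
Using the Stirling recurrence: S(n,k) = k·S(n-1,k) + S(n-1,k-1)
S(13,7) = 7·S(12,7) + S(12,6)
         = 7·627396 + 1323652
         = 4391772 + 1323652
         = 5,715,424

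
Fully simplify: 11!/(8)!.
990

Explanation: This equals 11×10×9 = 990.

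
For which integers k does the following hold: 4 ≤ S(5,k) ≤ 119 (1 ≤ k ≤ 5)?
2, 3, 4

Solution: S(5,1)=1; S(5,2)=15; S(5,3)=25; S(5,4)=10; S(5,5)=1. So valid k = 2, 3, 4.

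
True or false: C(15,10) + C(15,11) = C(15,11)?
False

Solution: Pascal's identity gives C(16,11) = 4,368, whereas C(15,11) = 1,365.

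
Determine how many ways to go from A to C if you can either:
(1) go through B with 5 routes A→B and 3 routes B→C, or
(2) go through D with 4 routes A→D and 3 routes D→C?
27

Explanation: Route via B: 5×3=15. Route via D: 4×3=12. Total: 27.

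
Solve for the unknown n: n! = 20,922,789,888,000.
16

Reasoning: n! is strictly increasing. 14! = 87,178,291,200, 15! = 1,307,674,368,000, 16! = 20,922,789,888,000 ✓. So n = 16.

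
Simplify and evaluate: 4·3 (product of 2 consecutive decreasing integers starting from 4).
This is P(4,2) = 4!/(2)! = 12.

Answer: 12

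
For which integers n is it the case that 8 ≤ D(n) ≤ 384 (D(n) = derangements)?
Using D(n) = (n−1)[D(n−1) + D(n−2)] with D(1)=0, D(2)=1: D(3)=2; D(4)=9; D(5)=44; D(6)=265; D(7)=1,854. So valid n = 4, 5, 6.

Answer: 4, 5, 6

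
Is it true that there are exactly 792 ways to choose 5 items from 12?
True

Explanation: C(12,5) = 792.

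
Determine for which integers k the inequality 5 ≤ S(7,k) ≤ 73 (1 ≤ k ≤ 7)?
2, 6
S(7,1)=1; S(7,2)=63; S(7,3)=301; S(7,4)=350; S(7,5)=140; S(7,6)=21; S(7,7)=1. So valid k = 2, 6.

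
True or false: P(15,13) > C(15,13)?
True

Reasoning: P(15,13) = 653,837,184,000 and C(15,13) = 105; P(n,r) = r! × C(n,r) so P > C whenever r ≥ 2.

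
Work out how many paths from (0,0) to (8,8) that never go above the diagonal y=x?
Counted by the Catalan number C_8: C_8 = C(16,8)/(8+1) = 12,870/9 = 1,430.
Final answer: 1,430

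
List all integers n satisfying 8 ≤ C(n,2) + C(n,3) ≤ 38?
4, 5, 6
C(3,2)+C(3,3)=4; C(4,2)+C(4,3)=10; C(5,2)+C(5,3)=20; C(6,2)+C(6,3)=35; C(7,2)+C(7,3)=56. So valid n = 4, 5, 6.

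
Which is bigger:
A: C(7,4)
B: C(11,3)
B

Working:
A=C(7,4)=35, B=C(11,3)=165.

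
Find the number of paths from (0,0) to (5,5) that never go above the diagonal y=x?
42
Counted by the Catalan number C_5: C_5 = C(10,5)/(5+1) = 252/6 = 42.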